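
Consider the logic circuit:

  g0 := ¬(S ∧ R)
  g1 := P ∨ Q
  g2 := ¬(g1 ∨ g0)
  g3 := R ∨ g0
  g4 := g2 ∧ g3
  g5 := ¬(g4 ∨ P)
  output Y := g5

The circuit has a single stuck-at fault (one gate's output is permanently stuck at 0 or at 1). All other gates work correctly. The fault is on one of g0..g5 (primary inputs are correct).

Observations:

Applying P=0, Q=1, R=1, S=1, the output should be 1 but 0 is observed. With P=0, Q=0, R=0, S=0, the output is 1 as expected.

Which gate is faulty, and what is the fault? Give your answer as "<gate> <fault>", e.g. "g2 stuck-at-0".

g1 stuck-at-0

Fault-free values for test 1 (P=0, Q=1, R=1, S=1): g0=0, g1=1, g2=0, g3=1, g4=0, g5=1, giving Y=1. Observed 0.
Test 1: faults giving observed 0 are {g1 stuck-at-0, g2 stuck-at-1, g4 stuck-at-1, g5 stuck-at-0}.
Test 2 (P=0, Q=0, R=0, S=0): fault-free g0=1, g1=0, g2=0, g3=1, g4=0, g5=1 → 1; observed 1. Eliminates g2 stuck-at-1, g4 stuck-at-1, g5 stuck-at-0.
Only g1 stuck-at-0 is consistent with every test.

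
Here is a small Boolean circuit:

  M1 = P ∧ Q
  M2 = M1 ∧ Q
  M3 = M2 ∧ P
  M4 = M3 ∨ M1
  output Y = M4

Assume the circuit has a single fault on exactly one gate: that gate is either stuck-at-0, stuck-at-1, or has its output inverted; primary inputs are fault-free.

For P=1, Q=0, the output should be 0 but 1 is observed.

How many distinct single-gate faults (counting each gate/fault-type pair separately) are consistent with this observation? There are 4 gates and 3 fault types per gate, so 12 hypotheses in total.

8

Fault-free: M1=0, M2=0, M3=0, M4=0 → 0. Observed 1.
  M1 stuck-at-0: output 0 ✗
  M1 stuck-at-1: output 1 ✓
  M1 inverted output: output 1 ✓
  M2 stuck-at-0: output 0 ✗
  M2 stuck-at-1: output 1 ✓
  M2 inverted output: output 1 ✓
  M3 stuck-at-0: output 0 ✗
  M3 stuck-at-1: output 1 ✓
  M3 inverted output: output 1 ✓
  M4 stuck-at-0: output 0 ✗
  M4 stuck-at-1: output 1 ✓
  M4 inverted output: output 1 ✓
Consistent faults: {M1 stuck-at-1, M1 inverted output, M2 stuck-at-1, M2 inverted output, M3 stuck-at-1, M3 inverted output, M4 stuck-at-1, M4 inverted output} — 8 in all.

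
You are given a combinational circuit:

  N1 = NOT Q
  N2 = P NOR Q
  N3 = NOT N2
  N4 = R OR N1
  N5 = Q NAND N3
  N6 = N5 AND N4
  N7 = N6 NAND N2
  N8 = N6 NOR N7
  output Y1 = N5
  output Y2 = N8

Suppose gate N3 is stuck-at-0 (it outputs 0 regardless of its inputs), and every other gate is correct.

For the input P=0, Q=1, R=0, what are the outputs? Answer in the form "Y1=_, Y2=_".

Propagate with N3 forced: N1=0, N2=0, N3=0 [stuck-at-0], N4=0, N5=1, N6=0, N7=1, N8=0.
So the outputs are Y1=1, Y2=0. (Without the fault they would be Y1=0, Y2=0.)

Y1=1, Y2=0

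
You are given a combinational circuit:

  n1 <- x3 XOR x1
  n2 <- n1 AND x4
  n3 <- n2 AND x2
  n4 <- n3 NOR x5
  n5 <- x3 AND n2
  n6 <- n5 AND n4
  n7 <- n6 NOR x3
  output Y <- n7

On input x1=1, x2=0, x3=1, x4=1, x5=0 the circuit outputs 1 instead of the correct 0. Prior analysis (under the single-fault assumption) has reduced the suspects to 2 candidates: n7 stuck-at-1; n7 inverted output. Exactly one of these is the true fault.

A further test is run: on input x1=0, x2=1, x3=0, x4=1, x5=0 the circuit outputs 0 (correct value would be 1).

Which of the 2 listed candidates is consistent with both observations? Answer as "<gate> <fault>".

Evaluate each candidate on input x1=0, x2=1, x3=0, x4=1, x5=0:
  n7 stuck-at-1: n1=0, n2=0, n3=0, n4=1, n5=0, n6=0, n7=1 [stuck-at-1] → 1 — eliminated
  n7 inverted output: n1=0, n2=0, n3=0, n4=1, n5=0, n6=0, n7=0 [inverted output] → 0 — matches
Only n7 inverted output reproduces the observed 0.

n7 inverted output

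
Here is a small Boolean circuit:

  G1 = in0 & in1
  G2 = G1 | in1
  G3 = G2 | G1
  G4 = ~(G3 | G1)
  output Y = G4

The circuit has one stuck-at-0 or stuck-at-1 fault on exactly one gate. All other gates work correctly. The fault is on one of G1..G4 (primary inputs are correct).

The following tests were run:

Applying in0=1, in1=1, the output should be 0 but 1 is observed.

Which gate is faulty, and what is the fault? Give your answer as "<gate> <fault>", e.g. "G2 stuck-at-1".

Fault-free values for test 1 (in0=1, in1=1): G1=1, G2=1, G3=1, G4=0, giving Y=0. Observed 1.
Test 1: faults giving observed 1 are {G4 stuck-at-1}.
Only G4 stuck-at-1 is consistent with every test.

G4 stuck-at-1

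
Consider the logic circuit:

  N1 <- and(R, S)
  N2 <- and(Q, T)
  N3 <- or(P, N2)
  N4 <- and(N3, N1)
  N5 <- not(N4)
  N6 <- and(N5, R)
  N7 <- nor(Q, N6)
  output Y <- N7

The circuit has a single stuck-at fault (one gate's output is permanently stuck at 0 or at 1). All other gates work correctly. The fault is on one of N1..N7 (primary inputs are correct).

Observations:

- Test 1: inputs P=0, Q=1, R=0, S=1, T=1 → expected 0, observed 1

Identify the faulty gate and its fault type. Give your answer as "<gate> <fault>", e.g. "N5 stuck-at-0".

N7 stuck-at-1

Fault-free values for test 1 (P=0, Q=1, R=0, S=1, T=1): N1=0, N2=1, N3=1, N4=0, N5=1, N6=0, N7=0, giving Y=0. Observed 1.
Test 1: faults giving observed 1 are {N7 stuck-at-1}.
Only N7 stuck-at-1 is consistent with every test.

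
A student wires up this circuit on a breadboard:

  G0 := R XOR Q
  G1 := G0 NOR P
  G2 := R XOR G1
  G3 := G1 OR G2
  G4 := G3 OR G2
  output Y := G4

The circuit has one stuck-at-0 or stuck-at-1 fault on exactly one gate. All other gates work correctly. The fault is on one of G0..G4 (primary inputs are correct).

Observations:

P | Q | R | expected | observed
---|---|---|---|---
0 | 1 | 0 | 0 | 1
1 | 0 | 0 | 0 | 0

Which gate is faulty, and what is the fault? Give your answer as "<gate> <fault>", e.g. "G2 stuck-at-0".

Fault-free values for test 1 (P=0, Q=1, R=0): G0=1, G1=0, G2=0, G3=0, G4=0, giving Y=0. Observed 1.
Test 1: faults giving observed 1 are {G0 stuck-at-0, G1 stuck-at-1, G2 stuck-at-1, G3 stuck-at-1, G4 stuck-at-1}.
Test 2 (P=1, Q=0, R=0): fault-free G0=0, G1=0, G2=0, G3=0, G4=0 → 0; observed 0. Eliminates G1 stuck-at-1, G2 stuck-at-1, G3 stuck-at-1, G4 stuck-at-1.
Only G0 stuck-at-0 is consistent with every test.

G0 stuck-at-0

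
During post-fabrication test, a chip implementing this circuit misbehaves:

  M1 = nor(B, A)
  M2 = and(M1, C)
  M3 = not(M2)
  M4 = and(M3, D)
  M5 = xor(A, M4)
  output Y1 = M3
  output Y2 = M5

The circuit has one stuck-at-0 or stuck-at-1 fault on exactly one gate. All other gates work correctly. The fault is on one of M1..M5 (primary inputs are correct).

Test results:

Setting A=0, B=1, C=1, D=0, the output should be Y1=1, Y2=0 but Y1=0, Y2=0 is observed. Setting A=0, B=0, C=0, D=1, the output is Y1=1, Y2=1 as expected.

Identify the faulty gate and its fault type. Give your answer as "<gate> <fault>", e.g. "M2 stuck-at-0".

Fault-free values for test 1 (A=0, B=1, C=1, D=0): M1=0, M2=0, M3=1, M4=0, M5=0, giving Y1=1, Y2=0. Observed Y1=0, Y2=0.
Test 1: faults giving observed Y1=0, Y2=0 are {M1 stuck-at-1, M2 stuck-at-1, M3 stuck-at-0}.
Test 2 (A=0, B=0, C=0, D=1): fault-free M1=1, M2=0, M3=1, M4=1, M5=1 → Y1=1, Y2=1; observed Y1=1, Y2=1. Eliminates M2 stuck-at-1, M3 stuck-at-0.
Only M1 stuck-at-1 is consistent with every test.

M1 stuck-at-1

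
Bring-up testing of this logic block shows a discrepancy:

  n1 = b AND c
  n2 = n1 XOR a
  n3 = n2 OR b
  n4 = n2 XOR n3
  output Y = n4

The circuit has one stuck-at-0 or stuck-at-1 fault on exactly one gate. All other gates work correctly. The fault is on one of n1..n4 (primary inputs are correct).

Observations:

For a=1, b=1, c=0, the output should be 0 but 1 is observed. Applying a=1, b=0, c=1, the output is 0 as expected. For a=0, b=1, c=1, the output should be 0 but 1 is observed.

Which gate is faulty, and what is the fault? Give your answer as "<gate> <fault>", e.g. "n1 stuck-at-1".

n2 stuck-at-0

Fault-free values for test 1 (a=1, b=1, c=0): n1=0, n2=1, n3=1, n4=0, giving Y=0. Observed 1.
Test 1: faults giving observed 1 are {n1 stuck-at-1, n2 stuck-at-0, n3 stuck-at-0, n4 stuck-at-1}.
Test 2 (a=1, b=0, c=1): fault-free n1=0, n2=1, n3=1, n4=0 → 0; observed 0. Eliminates n3 stuck-at-0, n4 stuck-at-1.
Test 3 (a=0, b=1, c=1): fault-free n1=1, n2=1, n3=1, n4=0 → 0; observed 1. Eliminates n1 stuck-at-1.
Only n2 stuck-at-0 is consistent with every test.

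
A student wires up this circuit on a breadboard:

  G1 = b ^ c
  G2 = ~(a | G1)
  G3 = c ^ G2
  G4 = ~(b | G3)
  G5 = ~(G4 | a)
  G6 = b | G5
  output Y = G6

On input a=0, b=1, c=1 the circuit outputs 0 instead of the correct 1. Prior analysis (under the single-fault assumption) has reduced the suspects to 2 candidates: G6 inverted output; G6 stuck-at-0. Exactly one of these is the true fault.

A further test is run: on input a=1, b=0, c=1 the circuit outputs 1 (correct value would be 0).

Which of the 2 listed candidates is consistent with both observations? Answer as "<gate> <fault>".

Evaluate each candidate on input a=1, b=0, c=1:
  G6 inverted output: G1=1, G2=0, G3=1, G4=0, G5=0, G6=1 [inverted output] → 1 — matches
  G6 stuck-at-0: G1=1, G2=0, G3=1, G4=0, G5=0, G6=0 [stuck-at-0] → 0 — eliminated
Only G6 inverted output reproduces the observed 1.

G6 inverted output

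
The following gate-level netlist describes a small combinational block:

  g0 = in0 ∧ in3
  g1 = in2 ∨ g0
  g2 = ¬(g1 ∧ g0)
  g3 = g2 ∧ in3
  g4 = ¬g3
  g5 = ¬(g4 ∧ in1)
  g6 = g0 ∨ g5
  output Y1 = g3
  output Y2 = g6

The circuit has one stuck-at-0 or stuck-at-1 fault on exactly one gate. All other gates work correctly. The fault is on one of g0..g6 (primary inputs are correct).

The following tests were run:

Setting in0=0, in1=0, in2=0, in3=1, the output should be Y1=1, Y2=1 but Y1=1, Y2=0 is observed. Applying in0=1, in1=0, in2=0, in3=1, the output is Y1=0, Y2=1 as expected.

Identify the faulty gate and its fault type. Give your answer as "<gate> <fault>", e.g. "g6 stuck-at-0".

Fault-free values for test 1 (in0=0, in1=0, in2=0, in3=1): g0=0, g1=0, g2=1, g3=1, g4=0, g5=1, g6=1, giving Y1=1, Y2=1. Observed Y1=1, Y2=0.
Test 1: faults giving observed Y1=1, Y2=0 are {g5 stuck-at-0, g6 stuck-at-0}.
Test 2 (in0=1, in1=0, in2=0, in3=1): fault-free g0=1, g1=1, g2=0, g3=0, g4=1, g5=1, g6=1 → Y1=0, Y2=1; observed Y1=0, Y2=1. Eliminates g6 stuck-at-0.
Only g5 stuck-at-0 is consistent with every test.

g5 stuck-at-0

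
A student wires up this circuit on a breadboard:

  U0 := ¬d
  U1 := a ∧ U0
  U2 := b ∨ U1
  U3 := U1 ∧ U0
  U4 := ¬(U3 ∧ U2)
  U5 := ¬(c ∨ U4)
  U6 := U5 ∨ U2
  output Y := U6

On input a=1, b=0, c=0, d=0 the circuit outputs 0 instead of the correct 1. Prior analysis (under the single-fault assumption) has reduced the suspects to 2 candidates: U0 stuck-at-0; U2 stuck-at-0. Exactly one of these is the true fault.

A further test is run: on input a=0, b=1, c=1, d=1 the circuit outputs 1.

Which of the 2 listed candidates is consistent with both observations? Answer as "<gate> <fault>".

Evaluate each candidate on input a=0, b=1, c=1, d=1:
  U0 stuck-at-0: U0=0 [stuck-at-0], U1=0, U2=1, U3=0, U4=1, U5=0, U6=1 → 1 — matches
  U2 stuck-at-0: U0=0, U1=0, U2=0 [stuck-at-0], U3=0, U4=1, U5=0, U6=0 → 0 — eliminated
Only U0 stuck-at-0 reproduces the observed 1.

U0 stuck-at-0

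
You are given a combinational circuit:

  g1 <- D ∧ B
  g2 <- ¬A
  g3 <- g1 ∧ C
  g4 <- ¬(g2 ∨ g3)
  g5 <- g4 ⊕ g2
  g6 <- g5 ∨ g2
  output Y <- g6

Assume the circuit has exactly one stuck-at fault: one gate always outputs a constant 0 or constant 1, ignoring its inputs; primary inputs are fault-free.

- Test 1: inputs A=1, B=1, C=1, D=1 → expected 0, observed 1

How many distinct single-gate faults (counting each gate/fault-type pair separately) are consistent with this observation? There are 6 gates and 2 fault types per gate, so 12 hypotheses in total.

Fault-free: g1=1, g2=0, g3=1, g4=0, g5=0, g6=0 → 0. Observed 1.
  g1 stuck-at-0: output 1 ✓
  g1 stuck-at-1: output 0 ✗
  g2 stuck-at-0: output 0 ✗
  g2 stuck-at-1: output 1 ✓
  g3 stuck-at-0: output 1 ✓
  g3 stuck-at-1: output 0 ✗
  g4 stuck-at-0: output 0 ✗
  g4 stuck-at-1: output 1 ✓
  g5 stuck-at-0: output 0 ✗
  g5 stuck-at-1: output 1 ✓
  g6 stuck-at-0: output 0 ✗
  g6 stuck-at-1: output 1 ✓
Consistent faults: {g1 stuck-at-0, g2 stuck-at-1, g3 stuck-at-0, g4 stuck-at-1, g5 stuck-at-1, g6 stuck-at-1} — 6 in all.

6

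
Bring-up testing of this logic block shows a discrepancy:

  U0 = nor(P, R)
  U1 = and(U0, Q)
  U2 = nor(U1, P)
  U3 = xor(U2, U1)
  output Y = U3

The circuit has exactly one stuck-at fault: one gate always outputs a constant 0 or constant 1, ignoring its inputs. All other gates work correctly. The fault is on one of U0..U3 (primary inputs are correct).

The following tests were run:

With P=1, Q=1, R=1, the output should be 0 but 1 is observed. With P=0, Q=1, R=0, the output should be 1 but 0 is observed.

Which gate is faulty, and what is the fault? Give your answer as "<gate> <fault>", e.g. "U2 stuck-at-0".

U2 stuck-at-1

Fault-free values for test 1 (P=1, Q=1, R=1): U0=0, U1=0, U2=0, U3=0, giving Y=0. Observed 1.
Test 1: faults giving observed 1 are {U0 stuck-at-1, U1 stuck-at-1, U2 stuck-at-1, U3 stuck-at-1}.
Test 2 (P=0, Q=1, R=0): fault-free U0=1, U1=1, U2=0, U3=1 → 1; observed 0. Eliminates U0 stuck-at-1, U1 stuck-at-1, U3 stuck-at-1.
Only U2 stuck-at-1 is consistent with every test.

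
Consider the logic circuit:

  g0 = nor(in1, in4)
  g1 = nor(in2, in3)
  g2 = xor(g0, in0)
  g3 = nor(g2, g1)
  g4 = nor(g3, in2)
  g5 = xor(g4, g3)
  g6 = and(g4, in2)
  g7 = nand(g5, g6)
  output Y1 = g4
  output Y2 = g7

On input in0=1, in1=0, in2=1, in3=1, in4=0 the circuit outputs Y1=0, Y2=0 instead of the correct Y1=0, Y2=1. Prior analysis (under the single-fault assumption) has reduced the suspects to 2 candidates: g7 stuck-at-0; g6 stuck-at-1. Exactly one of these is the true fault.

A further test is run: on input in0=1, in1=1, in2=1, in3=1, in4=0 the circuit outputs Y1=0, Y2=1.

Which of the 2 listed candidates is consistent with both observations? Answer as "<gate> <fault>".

g6 stuck-at-1

Evaluate each candidate on input in0=1, in1=1, in2=1, in3=1, in4=0:
  g7 stuck-at-0: g0=0, g1=0, g2=1, g3=0, g4=0, g5=0, g6=0, g7=0 [stuck-at-0] → Y1=0, Y2=0 — eliminated
  g6 stuck-at-1: g0=0, g1=0, g2=1, g3=0, g4=0, g5=0, g6=1 [stuck-at-1], g7=1 → Y1=0, Y2=1 — matches
Only g6 stuck-at-1 reproduces the observed Y1=0, Y2=1.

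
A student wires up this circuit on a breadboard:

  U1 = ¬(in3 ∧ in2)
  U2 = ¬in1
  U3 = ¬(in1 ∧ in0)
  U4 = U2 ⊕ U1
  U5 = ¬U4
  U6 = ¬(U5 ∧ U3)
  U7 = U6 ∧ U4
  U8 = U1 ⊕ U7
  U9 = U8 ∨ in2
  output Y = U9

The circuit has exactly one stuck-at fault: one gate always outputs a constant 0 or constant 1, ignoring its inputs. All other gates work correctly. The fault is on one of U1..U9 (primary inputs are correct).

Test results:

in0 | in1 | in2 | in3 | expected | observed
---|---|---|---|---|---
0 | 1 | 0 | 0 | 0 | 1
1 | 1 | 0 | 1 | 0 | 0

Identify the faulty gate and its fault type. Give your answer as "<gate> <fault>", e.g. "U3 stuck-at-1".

U5 stuck-at-1

Fault-free values for test 1 (in0=0, in1=1, in2=0, in3=0): U1=1, U2=0, U3=1, U4=1, U5=0, U6=1, U7=1, U8=0, U9=0, giving Y=0. Observed 1.
Test 1: faults giving observed 1 are {U2 stuck-at-1, U4 stuck-at-0, U5 stuck-at-1, U6 stuck-at-0, U7 stuck-at-0, U8 stuck-at-1, U9 stuck-at-1}.
Test 2 (in0=1, in1=1, in2=0, in3=1): fault-free U1=1, U2=0, U3=0, U4=1, U5=0, U6=1, U7=1, U8=0, U9=0 → 0; observed 0. Eliminates U2 stuck-at-1, U4 stuck-at-0, U6 stuck-at-0, U7 stuck-at-0, U8 stuck-at-1, U9 stuck-at-1.
Only U5 stuck-at-1 is consistent with every test.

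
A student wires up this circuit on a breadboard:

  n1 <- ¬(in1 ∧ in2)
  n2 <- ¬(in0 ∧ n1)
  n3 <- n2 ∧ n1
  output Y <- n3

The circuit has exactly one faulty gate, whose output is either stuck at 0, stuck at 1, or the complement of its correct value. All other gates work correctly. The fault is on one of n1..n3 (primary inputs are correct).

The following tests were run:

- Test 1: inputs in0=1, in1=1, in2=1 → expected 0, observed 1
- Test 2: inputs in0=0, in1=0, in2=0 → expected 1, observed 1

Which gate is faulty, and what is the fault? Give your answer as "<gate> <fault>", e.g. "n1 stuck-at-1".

n3 stuck-at-1

Fault-free values for test 1 (in0=1, in1=1, in2=1): n1=0, n2=1, n3=0, giving Y=0. Observed 1.
Test 1: faults giving observed 1 are {n3 stuck-at-1, n3 inverted output}.
Test 2 (in0=0, in1=0, in2=0): fault-free n1=1, n2=1, n3=1 → 1; observed 1. Eliminates n3 inverted output.
Only n3 stuck-at-1 is consistent with every test.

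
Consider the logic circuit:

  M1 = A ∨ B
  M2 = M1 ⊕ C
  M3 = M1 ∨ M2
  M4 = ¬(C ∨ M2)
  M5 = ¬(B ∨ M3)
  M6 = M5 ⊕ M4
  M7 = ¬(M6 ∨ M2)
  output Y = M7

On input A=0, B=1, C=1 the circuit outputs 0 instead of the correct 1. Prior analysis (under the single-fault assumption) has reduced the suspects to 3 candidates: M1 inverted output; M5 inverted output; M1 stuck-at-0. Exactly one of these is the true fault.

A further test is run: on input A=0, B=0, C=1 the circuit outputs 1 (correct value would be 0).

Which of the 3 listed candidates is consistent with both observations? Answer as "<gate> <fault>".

M1 inverted output

Evaluate each candidate on input A=0, B=0, C=1:
  M1 inverted output: M1=1 [inverted output], M2=0, M3=1, M4=0, M5=0, M6=0, M7=1 → 1 — matches
  M5 inverted output: M1=0, M2=1, M3=1, M4=0, M5=1 [inverted output], M6=1, M7=0 → 0 — eliminated
  M1 stuck-at-0: M1=0 [stuck-at-0], M2=1, M3=1, M4=0, M5=0, M6=0, M7=0 → 0 — eliminated
Only M1 inverted output reproduces the observed 1.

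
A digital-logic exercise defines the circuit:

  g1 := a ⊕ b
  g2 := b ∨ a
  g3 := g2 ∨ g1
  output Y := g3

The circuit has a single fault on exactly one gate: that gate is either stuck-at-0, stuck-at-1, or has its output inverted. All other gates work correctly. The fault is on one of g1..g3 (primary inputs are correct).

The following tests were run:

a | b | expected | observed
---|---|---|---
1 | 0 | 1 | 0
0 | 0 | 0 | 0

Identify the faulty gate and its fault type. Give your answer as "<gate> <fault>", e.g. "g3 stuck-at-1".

g3 stuck-at-0

Fault-free values for test 1 (a=1, b=0): g1=1, g2=1, g3=1, giving Y=1. Observed 0.
Test 1: faults giving observed 0 are {g3 stuck-at-0, g3 inverted output}.
Test 2 (a=0, b=0): fault-free g1=0, g2=0, g3=0 → 0; observed 0. Eliminates g3 inverted output.
Only g3 stuck-at-0 is consistent with every test.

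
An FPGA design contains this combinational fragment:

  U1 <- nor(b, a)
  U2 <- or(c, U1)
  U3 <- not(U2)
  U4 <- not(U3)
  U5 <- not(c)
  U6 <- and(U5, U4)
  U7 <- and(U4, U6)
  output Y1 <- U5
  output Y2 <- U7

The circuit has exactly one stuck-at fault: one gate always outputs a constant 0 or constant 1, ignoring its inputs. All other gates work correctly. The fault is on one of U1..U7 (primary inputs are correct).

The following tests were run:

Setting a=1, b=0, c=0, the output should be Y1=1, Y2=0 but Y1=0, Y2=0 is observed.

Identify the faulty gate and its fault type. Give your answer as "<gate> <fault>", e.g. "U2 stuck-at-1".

Fault-free values for test 1 (a=1, b=0, c=0): U1=0, U2=0, U3=1, U4=0, U5=1, U6=0, U7=0, giving Y1=1, Y2=0. Observed Y1=0, Y2=0.
Test 1: faults giving observed Y1=0, Y2=0 are {U5 stuck-at-0}.
Only U5 stuck-at-0 is consistent with every test.

U5 stuck-at-0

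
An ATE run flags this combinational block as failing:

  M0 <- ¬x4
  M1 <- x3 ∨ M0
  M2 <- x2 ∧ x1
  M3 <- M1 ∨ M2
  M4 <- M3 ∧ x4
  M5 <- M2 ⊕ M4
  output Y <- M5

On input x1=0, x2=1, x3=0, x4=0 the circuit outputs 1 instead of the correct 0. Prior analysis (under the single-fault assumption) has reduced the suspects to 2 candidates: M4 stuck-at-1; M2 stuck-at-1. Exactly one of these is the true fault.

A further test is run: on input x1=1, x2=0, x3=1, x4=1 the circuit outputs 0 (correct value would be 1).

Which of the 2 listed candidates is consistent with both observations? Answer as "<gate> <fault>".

Evaluate each candidate on input x1=1, x2=0, x3=1, x4=1:
  M4 stuck-at-1: M0=0, M1=1, M2=0, M3=1, M4=1 [stuck-at-1], M5=1 → 1 — eliminated
  M2 stuck-at-1: M0=0, M1=1, M2=1 [stuck-at-1], M3=1, M4=1, M5=0 → 0 — matches
Only M2 stuck-at-1 reproduces the observed 0.

M2 stuck-at-1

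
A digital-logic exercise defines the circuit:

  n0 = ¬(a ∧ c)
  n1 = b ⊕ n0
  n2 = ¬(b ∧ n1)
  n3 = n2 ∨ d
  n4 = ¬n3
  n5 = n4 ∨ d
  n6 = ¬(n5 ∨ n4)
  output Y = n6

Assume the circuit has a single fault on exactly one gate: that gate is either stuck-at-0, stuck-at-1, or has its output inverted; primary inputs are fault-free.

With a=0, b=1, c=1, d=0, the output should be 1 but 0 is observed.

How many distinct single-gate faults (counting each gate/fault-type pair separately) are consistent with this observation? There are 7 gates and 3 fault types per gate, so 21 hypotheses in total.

14

Fault-free: n0=1, n1=0, n2=1, n3=1, n4=0, n5=0, n6=1 → 1. Observed 0.
  n0: stuck-at-0, inverted output ✓; others ✗
  n1: stuck-at-1, inverted output ✓; others ✗
  n2: stuck-at-0, inverted output ✓; others ✗
  n3: stuck-at-0, inverted output ✓; others ✗
  n4: stuck-at-1, inverted output ✓; others ✗
  n5: stuck-at-1, inverted output ✓; others ✗
  n6: stuck-at-0, inverted output ✓; others ✗
Consistent faults: {n0 stuck-at-0, n0 inverted output, n1 stuck-at-1, n1 inverted output, n2 stuck-at-0, n2 inverted output, n3 stuck-at-0, n3 inverted output, n4 stuck-at-1, n4 inverted output, n5 stuck-at-1, n5 inverted output, n6 stuck-at-0, n6 inverted output} — 14 in all.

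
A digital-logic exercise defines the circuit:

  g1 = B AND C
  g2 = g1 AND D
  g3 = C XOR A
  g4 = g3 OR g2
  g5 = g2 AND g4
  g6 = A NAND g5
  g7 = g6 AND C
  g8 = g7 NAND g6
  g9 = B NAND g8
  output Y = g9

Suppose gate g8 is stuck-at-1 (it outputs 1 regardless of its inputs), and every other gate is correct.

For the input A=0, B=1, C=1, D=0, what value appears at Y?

0

Propagate with g8 forced: g1=1, g2=0, g3=1, g4=1, g5=0, g6=1, g7=1, g8=1 [stuck-at-1], g9=0.
So Y = 0. (Without the fault it would be 1.)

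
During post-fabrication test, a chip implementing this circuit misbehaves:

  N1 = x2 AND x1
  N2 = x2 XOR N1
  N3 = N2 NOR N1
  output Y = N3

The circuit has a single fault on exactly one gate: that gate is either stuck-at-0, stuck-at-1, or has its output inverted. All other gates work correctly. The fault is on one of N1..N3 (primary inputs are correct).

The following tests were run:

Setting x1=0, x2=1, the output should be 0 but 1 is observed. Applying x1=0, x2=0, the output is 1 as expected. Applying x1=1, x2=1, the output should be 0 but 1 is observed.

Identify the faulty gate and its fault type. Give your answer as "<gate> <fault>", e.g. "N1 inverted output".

N3 stuck-at-1

Fault-free values for test 1 (x1=0, x2=1): N1=0, N2=1, N3=0, giving Y=0. Observed 1.
Test 1: faults giving observed 1 are {N2 stuck-at-0, N2 inverted output, N3 stuck-at-1, N3 inverted output}.
Test 2 (x1=0, x2=0): fault-free N1=0, N2=0, N3=1 → 1; observed 1. Eliminates N2 inverted output, N3 inverted output.
Test 3 (x1=1, x2=1): fault-free N1=1, N2=0, N3=0 → 0; observed 1. Eliminates N2 stuck-at-0.
Only N3 stuck-at-1 is consistent with every test.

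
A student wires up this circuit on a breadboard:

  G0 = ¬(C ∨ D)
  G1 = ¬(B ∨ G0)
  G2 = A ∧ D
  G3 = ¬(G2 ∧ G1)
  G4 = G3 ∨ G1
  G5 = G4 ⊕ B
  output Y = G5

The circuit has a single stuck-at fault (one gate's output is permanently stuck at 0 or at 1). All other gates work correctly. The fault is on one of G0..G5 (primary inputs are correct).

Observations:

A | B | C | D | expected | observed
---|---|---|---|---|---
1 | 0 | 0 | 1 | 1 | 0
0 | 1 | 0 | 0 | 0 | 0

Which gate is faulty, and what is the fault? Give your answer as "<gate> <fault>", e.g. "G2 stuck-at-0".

G5 stuck-at-0

Fault-free values for test 1 (A=1, B=0, C=0, D=1): G0=0, G1=1, G2=1, G3=0, G4=1, G5=1, giving Y=1. Observed 0.
Test 1: faults giving observed 0 are {G4 stuck-at-0, G5 stuck-at-0}.
Test 2 (A=0, B=1, C=0, D=0): fault-free G0=1, G1=0, G2=0, G3=1, G4=1, G5=0 → 0; observed 0. Eliminates G4 stuck-at-0.
Only G5 stuck-at-0 is consistent with every test.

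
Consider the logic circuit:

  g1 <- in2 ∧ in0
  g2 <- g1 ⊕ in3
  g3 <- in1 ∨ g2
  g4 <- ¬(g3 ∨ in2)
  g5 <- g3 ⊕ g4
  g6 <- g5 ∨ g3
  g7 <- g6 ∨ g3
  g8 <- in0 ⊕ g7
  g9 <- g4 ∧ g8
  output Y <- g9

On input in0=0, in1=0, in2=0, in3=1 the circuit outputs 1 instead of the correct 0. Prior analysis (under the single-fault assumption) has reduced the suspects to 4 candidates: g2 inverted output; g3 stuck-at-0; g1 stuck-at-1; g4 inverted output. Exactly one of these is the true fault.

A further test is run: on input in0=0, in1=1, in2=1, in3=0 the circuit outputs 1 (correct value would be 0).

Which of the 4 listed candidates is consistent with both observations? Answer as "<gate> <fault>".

g4 inverted output

Evaluate each candidate on input in0=0, in1=1, in2=1, in3=0:
  g2 inverted output: g1=0, g2=1 [inverted output], g3=1, g4=0, g5=1, g6=1, g7=1, g8=1, g9=0 → 0 — eliminated
  g3 stuck-at-0: g1=0, g2=0, g3=0 [stuck-at-0], g4=0, g5=0, g6=0, g7=0, g8=0, g9=0 → 0 — eliminated
  g1 stuck-at-1: g1=1 [stuck-at-1], g2=1, g3=1, g4=0, g5=1, g6=1, g7=1, g8=1, g9=0 → 0 — eliminated
  g4 inverted output: g1=0, g2=0, g3=1, g4=1 [inverted output], g5=0, g6=1, g7=1, g8=1, g9=1 → 1 — matches
Only g4 inverted output reproduces the observed 1.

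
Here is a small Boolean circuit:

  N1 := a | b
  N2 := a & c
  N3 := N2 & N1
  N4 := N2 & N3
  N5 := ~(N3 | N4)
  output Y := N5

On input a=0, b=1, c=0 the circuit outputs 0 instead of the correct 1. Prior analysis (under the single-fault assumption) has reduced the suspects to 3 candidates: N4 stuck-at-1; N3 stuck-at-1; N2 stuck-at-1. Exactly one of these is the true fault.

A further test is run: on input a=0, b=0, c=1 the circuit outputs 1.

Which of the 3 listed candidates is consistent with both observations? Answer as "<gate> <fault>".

N2 stuck-at-1

Evaluate each candidate on input a=0, b=0, c=1:
  N4 stuck-at-1: N1=0, N2=0, N3=0, N4=1 [stuck-at-1], N5=0 → 0 — eliminated
  N3 stuck-at-1: N1=0, N2=0, N3=1 [stuck-at-1], N4=0, N5=0 → 0 — eliminated
  N2 stuck-at-1: N1=0, N2=1 [stuck-at-1], N3=0, N4=0, N5=1 → 1 — matches
Only N2 stuck-at-1 reproduces the observed 1.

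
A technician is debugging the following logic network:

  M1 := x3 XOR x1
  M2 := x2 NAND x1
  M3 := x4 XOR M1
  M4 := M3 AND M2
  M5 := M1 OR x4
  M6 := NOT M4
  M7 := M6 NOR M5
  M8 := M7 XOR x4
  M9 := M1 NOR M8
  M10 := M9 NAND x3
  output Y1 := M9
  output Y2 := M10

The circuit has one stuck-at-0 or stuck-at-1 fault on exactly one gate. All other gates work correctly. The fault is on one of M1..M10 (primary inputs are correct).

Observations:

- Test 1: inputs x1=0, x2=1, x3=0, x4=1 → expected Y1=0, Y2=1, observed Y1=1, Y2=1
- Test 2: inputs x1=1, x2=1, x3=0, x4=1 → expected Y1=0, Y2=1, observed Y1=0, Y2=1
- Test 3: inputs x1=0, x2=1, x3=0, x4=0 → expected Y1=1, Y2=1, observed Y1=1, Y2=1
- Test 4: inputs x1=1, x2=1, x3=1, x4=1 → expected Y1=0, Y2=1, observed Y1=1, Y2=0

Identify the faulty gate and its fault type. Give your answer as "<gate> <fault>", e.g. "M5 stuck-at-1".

M8 stuck-at-0

Fault-free values for test 1 (x1=0, x2=1, x3=0, x4=1): M1=0, M2=1, M3=1, M4=1, M5=1, M6=0, M7=0, M8=1, M9=0, M10=1, giving Y1=0, Y2=1. Observed Y1=1, Y2=1.
Test 1: faults giving observed Y1=1, Y2=1 are {M5 stuck-at-0, M7 stuck-at-1, M8 stuck-at-0, M9 stuck-at-1}.
Test 2 (x1=1, x2=1, x3=0, x4=1): fault-free M1=1, M2=0, M3=0, M4=0, M5=1, M6=1, M7=0, M8=1, M9=0, M10=1 → Y1=0, Y2=1; observed Y1=0, Y2=1. Eliminates M9 stuck-at-1.
Test 3 (x1=0, x2=1, x3=0, x4=0): fault-free M1=0, M2=1, M3=0, M4=0, M5=0, M6=1, M7=0, M8=0, M9=1, M10=1 → Y1=1, Y2=1; observed Y1=1, Y2=1. Eliminates M7 stuck-at-1.
Test 4 (x1=1, x2=1, x3=1, x4=1): fault-free M1=0, M2=0, M3=1, M4=0, M5=1, M6=1, M7=0, M8=1, M9=0, M10=1 → Y1=0, Y2=1; observed Y1=1, Y2=0. Eliminates M5 stuck-at-0.
Only M8 stuck-at-0 is consistent with every test.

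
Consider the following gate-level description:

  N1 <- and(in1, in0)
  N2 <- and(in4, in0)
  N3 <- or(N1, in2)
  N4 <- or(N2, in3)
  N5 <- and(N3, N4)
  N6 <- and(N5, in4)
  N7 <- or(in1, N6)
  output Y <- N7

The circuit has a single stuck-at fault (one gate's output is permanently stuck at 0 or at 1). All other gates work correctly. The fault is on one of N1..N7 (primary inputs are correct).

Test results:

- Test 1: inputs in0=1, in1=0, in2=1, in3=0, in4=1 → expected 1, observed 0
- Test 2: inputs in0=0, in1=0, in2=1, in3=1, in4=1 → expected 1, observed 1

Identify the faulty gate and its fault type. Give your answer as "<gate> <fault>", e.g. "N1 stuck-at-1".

Fault-free values for test 1 (in0=1, in1=0, in2=1, in3=0, in4=1): N1=0, N2=1, N3=1, N4=1, N5=1, N6=1, N7=1, giving Y=1. Observed 0.
Test 1: faults giving observed 0 are {N2 stuck-at-0, N3 stuck-at-0, N4 stuck-at-0, N5 stuck-at-0, N6 stuck-at-0, N7 stuck-at-0}.
Test 2 (in0=0, in1=0, in2=1, in3=1, in4=1): fault-free N1=0, N2=0, N3=1, N4=1, N5=1, N6=1, N7=1 → 1; observed 1. Eliminates N3 stuck-at-0, N4 stuck-at-0, N5 stuck-at-0, N6 stuck-at-0, N7 stuck-at-0.
Only N2 stuck-at-0 is consistent with every test.

N2 stuck-at-0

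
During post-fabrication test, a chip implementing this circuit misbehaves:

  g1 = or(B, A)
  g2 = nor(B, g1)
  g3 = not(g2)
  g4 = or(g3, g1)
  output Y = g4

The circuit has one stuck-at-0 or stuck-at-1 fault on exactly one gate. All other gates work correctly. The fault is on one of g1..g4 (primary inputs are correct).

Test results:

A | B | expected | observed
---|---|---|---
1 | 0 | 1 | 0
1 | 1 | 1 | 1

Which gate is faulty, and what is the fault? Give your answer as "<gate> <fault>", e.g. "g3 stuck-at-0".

Fault-free values for test 1 (A=1, B=0): g1=1, g2=0, g3=1, g4=1, giving Y=1. Observed 0.
Test 1: faults giving observed 0 are {g1 stuck-at-0, g4 stuck-at-0}.
Test 2 (A=1, B=1): fault-free g1=1, g2=0, g3=1, g4=1 → 1; observed 1. Eliminates g4 stuck-at-0.
Only g1 stuck-at-0 is consistent with every test.

g1 stuck-at-0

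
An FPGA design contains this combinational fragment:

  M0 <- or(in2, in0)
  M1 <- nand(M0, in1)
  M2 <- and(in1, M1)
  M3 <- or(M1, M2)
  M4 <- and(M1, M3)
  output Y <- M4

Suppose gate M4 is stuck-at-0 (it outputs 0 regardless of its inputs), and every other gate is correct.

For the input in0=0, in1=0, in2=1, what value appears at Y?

Propagate with M4 forced: M0=1, M1=1, M2=0, M3=1, M4=0 [stuck-at-0].
So Y = 0. (Without the fault it would be 1.)

0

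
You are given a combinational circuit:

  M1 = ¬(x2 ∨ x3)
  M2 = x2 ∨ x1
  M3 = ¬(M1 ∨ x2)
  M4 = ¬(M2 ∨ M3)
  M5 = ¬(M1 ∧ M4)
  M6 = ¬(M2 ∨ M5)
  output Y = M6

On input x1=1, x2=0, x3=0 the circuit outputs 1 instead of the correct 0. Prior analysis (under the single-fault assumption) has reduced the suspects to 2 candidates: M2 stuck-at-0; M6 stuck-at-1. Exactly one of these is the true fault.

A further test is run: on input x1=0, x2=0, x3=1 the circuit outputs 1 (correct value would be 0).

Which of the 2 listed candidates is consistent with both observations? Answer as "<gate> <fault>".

M6 stuck-at-1

Evaluate each candidate on input x1=0, x2=0, x3=1:
  M2 stuck-at-0: M1=0, M2=0 [stuck-at-0], M3=1, M4=0, M5=1, M6=0 → 0 — eliminated
  M6 stuck-at-1: M1=0, M2=0, M3=1, M4=0, M5=1, M6=1 [stuck-at-1] → 1 — matches
Only M6 stuck-at-1 reproduces the observed 1.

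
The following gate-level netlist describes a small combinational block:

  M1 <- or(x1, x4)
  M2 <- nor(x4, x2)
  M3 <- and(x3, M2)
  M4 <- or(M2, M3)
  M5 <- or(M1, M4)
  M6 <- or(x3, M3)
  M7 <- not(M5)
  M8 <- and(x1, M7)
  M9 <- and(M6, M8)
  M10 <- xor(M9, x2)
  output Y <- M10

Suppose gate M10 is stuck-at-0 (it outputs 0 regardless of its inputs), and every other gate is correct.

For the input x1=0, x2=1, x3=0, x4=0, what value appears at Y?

0

Propagate with M10 forced: M1=0, M2=0, M3=0, M4=0, M5=0, M6=0, M7=1, M8=0, M9=0, M10=0 [stuck-at-0].
So Y = 0. (Without the fault it would be 1.)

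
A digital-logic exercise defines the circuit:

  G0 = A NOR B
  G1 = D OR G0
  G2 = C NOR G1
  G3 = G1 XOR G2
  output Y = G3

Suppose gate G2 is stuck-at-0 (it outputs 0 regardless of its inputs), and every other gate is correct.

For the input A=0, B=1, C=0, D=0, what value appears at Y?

0

Propagate with G2 forced: G0=0, G1=0, G2=0 [stuck-at-0], G3=0.
So Y = 0. (Without the fault it would be 1.)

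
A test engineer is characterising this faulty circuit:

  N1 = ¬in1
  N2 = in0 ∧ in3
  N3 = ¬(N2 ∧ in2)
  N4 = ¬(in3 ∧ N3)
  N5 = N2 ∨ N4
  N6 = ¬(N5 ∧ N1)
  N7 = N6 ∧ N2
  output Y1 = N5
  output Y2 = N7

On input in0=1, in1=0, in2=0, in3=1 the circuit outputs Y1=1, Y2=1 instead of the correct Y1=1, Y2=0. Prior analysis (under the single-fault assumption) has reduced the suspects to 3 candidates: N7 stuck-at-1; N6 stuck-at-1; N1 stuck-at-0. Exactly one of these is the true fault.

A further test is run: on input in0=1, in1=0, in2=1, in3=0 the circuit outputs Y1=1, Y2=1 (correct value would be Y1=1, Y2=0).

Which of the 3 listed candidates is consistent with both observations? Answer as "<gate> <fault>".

N7 stuck-at-1

Evaluate each candidate on input in0=1, in1=0, in2=1, in3=0:
  N7 stuck-at-1: N1=1, N2=0, N3=1, N4=1, N5=1, N6=0, N7=1 [stuck-at-1] → Y1=1, Y2=1 — matches
  N6 stuck-at-1: N1=1, N2=0, N3=1, N4=1, N5=1, N6=1 [stuck-at-1], N7=0 → Y1=1, Y2=0 — eliminated
  N1 stuck-at-0: N1=0 [stuck-at-0], N2=0, N3=1, N4=1, N5=1, N6=1, N7=0 → Y1=1, Y2=0 — eliminated
Only N7 stuck-at-1 reproduces the observed Y1=1, Y2=1.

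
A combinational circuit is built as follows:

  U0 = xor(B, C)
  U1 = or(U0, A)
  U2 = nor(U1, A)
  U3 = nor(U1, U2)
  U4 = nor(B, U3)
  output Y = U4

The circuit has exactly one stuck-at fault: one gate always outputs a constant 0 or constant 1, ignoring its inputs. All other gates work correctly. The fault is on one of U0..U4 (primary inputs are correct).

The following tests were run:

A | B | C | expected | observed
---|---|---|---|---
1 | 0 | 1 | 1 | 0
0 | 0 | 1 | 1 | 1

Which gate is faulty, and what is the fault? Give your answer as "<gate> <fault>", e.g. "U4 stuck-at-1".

Fault-free values for test 1 (A=1, B=0, C=1): U0=1, U1=1, U2=0, U3=0, U4=1, giving Y=1. Observed 0.
Test 1: faults giving observed 0 are {U1 stuck-at-0, U3 stuck-at-1, U4 stuck-at-0}.
Test 2 (A=0, B=0, C=1): fault-free U0=1, U1=1, U2=0, U3=0, U4=1 → 1; observed 1. Eliminates U3 stuck-at-1, U4 stuck-at-0.
Only U1 stuck-at-0 is consistent with every test.

U1 stuck-at-0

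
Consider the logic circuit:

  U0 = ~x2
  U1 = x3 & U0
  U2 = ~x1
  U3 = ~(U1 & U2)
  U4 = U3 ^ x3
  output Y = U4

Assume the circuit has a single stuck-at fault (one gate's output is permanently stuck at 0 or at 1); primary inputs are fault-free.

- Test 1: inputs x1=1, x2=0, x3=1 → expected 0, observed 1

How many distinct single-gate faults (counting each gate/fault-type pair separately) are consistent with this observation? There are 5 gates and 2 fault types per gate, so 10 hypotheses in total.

3

Fault-free: U0=1, U1=1, U2=0, U3=1, U4=0 → 0. Observed 1.
  U0 stuck-at-0: output 0 ✗
  U0 stuck-at-1: output 0 ✗
  U1 stuck-at-0: output 0 ✗
  U1 stuck-at-1: output 0 ✗
  U2 stuck-at-0: output 0 ✗
  U2 stuck-at-1: output 1 ✓
  U3 stuck-at-0: output 1 ✓
  U3 stuck-at-1: output 0 ✗
  U4 stuck-at-0: output 0 ✗
  U4 stuck-at-1: output 1 ✓
Consistent faults: {U2 stuck-at-1, U3 stuck-at-0, U4 stuck-at-1} — 3 in all.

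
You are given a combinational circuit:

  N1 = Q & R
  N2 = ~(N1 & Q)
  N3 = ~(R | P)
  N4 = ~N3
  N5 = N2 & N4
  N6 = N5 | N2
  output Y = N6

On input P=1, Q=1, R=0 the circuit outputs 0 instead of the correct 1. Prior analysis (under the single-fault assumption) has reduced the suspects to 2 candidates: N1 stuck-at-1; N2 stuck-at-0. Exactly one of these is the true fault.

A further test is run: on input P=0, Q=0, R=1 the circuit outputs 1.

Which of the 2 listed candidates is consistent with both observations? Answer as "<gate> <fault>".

N1 stuck-at-1

Evaluate each candidate on input P=0, Q=0, R=1:
  N1 stuck-at-1: N1=1 [stuck-at-1], N2=1, N3=0, N4=1, N5=1, N6=1 → 1 — matches
  N2 stuck-at-0: N1=0, N2=0 [stuck-at-0], N3=0, N4=1, N5=0, N6=0 → 0 — eliminated
Only N1 stuck-at-1 reproduces the observed 1.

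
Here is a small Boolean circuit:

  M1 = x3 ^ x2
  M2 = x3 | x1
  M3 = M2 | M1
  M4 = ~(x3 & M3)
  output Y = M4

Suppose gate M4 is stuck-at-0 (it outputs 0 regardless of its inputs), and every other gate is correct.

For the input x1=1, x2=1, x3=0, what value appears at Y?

0

Propagate with M4 forced: M1=1, M2=1, M3=1, M4=0 [stuck-at-0].
So Y = 0. (Without the fault it would be 1.)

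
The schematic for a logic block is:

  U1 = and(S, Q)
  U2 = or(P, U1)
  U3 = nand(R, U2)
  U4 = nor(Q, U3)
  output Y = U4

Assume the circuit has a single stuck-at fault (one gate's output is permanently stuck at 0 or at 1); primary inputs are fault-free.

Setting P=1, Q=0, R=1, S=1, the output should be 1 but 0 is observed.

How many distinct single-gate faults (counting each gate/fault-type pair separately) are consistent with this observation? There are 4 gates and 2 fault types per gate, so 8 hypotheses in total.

3

Fault-free: U1=0, U2=1, U3=0, U4=1 → 1. Observed 0.
  U1 stuck-at-0: output 1 ✗
  U1 stuck-at-1: output 1 ✗
  U2 stuck-at-0: output 0 ✓
  U2 stuck-at-1: output 1 ✗
  U3 stuck-at-0: output 1 ✗
  U3 stuck-at-1: output 0 ✓
  U4 stuck-at-0: output 0 ✓
  U4 stuck-at-1: output 1 ✗
Consistent faults: {U2 stuck-at-0, U3 stuck-at-1, U4 stuck-at-0} — 3 in all.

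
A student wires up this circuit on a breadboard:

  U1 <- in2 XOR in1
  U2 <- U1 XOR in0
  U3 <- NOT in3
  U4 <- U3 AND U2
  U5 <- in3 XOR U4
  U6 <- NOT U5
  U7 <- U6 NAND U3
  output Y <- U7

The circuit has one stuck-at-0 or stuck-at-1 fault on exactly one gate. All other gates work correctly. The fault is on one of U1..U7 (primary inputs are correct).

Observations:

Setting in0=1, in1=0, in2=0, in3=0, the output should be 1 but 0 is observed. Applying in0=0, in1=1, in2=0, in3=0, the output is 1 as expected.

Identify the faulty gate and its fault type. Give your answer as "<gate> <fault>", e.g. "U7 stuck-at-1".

Fault-free values for test 1 (in0=1, in1=0, in2=0, in3=0): U1=0, U2=1, U3=1, U4=1, U5=1, U6=0, U7=1, giving Y=1. Observed 0.
Test 1: faults giving observed 0 are {U1 stuck-at-1, U2 stuck-at-0, U4 stuck-at-0, U5 stuck-at-0, U6 stuck-at-1, U7 stuck-at-0}.
Test 2 (in0=0, in1=1, in2=0, in3=0): fault-free U1=1, U2=1, U3=1, U4=1, U5=1, U6=0, U7=1 → 1; observed 1. Eliminates U2 stuck-at-0, U4 stuck-at-0, U5 stuck-at-0, U6 stuck-at-1, U7 stuck-at-0.
Only U1 stuck-at-1 is consistent with every test.

U1 stuck-at-1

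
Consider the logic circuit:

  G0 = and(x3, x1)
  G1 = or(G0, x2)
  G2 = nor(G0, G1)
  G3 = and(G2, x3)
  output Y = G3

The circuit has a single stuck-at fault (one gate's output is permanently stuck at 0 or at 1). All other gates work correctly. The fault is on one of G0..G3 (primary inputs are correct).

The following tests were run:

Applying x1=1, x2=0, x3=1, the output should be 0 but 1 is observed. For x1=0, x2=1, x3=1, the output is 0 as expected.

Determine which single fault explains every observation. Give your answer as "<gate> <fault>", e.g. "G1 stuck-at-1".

Fault-free values for test 1 (x1=1, x2=0, x3=1): G0=1, G1=1, G2=0, G3=0, giving Y=0. Observed 1.
Test 1: faults giving observed 1 are {G0 stuck-at-0, G2 stuck-at-1, G3 stuck-at-1}.
Test 2 (x1=0, x2=1, x3=1): fault-free G0=0, G1=1, G2=0, G3=0 → 0; observed 0. Eliminates G2 stuck-at-1, G3 stuck-at-1.
Only G0 stuck-at-0 is consistent with every test.

G0 stuck-at-0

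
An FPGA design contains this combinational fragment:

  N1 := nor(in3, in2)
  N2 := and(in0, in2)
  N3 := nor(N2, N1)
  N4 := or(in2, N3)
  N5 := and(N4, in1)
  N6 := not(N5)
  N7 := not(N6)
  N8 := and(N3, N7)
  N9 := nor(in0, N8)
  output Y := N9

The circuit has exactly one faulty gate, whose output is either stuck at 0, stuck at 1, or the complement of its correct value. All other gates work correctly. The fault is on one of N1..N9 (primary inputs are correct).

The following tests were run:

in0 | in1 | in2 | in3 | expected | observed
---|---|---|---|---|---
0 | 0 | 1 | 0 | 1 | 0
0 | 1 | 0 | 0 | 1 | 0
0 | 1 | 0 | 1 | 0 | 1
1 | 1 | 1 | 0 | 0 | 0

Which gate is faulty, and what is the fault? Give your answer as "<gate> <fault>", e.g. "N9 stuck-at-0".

N8 inverted output

Fault-free values for test 1 (in0=0, in1=0, in2=1, in3=0): N1=0, N2=0, N3=1, N4=1, N5=0, N6=1, N7=0, N8=0, N9=1, giving Y=1. Observed 0.
Test 1: faults giving observed 0 are {N5 stuck-at-1, N5 inverted output, N6 stuck-at-0, N6 inverted output, N7 stuck-at-1, N7 inverted output, N8 stuck-at-1, N8 inverted output, N9 stuck-at-0, N9 inverted output}.
Test 2 (in0=0, in1=1, in2=0, in3=0): fault-free N1=1, N2=0, N3=0, N4=0, N5=0, N6=1, N7=0, N8=0, N9=1 → 1; observed 0. Eliminates N5 stuck-at-1, N5 inverted output, N6 stuck-at-0, N6 inverted output, N7 stuck-at-1, N7 inverted output.
Test 3 (in0=0, in1=1, in2=0, in3=1): fault-free N1=0, N2=0, N3=1, N4=1, N5=1, N6=0, N7=1, N8=1, N9=0 → 0; observed 1. Eliminates N8 stuck-at-1, N9 stuck-at-0.
Test 4 (in0=1, in1=1, in2=1, in3=0): fault-free N1=0, N2=1, N3=0, N4=1, N5=1, N6=0, N7=1, N8=0, N9=0 → 0; observed 0. Eliminates N9 inverted output.
Only N8 inverted output is consistent with every test.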